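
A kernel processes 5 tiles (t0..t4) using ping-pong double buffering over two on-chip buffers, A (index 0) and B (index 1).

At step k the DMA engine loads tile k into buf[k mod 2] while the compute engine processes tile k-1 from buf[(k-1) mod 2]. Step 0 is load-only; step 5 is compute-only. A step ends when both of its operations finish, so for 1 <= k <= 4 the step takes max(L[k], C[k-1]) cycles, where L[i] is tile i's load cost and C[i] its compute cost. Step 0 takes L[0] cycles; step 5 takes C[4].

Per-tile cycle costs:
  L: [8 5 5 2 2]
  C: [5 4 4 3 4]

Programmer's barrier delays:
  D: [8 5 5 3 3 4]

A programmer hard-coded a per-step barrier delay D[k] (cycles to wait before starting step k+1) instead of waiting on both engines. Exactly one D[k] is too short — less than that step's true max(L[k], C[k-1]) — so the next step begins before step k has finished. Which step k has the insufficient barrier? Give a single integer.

hazard at step 3

k=0 barrier L[0]=8→8c, D[0]=8 ok
k=1 barrier max(L[1]=5,C[0]=5)→5c, D[1]=5 ok
k=2 barrier max(L[2]=5,C[1]=4)→5c, D[2]=5 ok
k=3 barrier max(L[3]=2,C[2]=4)→4c, D[3]=3 SHORT
k=4 barrier max(L[4]=2,C[3]=3)→3c, D[4]=3 ok
k=5 barrier C[4]=4→4c, D[5]=4 ok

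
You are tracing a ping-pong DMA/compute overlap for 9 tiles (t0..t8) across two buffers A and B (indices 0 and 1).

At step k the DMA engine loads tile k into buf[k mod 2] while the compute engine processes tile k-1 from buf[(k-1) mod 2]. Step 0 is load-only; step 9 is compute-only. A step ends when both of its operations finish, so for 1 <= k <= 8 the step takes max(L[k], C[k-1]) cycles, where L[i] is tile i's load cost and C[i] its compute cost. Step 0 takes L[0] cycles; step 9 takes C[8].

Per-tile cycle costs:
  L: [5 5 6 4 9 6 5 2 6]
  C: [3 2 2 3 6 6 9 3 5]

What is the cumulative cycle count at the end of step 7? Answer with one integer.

end_cycle[7] = 50

k=0 load=t0/5c comp=- wait=5 total=5
k=1 load=t1/5c comp=t0/3c wait=5 total=10
k=2 load=t2/6c comp=t1/2c wait=6 total=16
k=3 load=t3/4c comp=t2/2c wait=4 total=20
k=4 load=t4/9c comp=t3/3c wait=9 total=29
k=5 load=t5/6c comp=t4/6c wait=6 total=35
k=6 load=t6/5c comp=t5/6c wait=6 total=41
k=7 load=t7/2c comp=t6/9c wait=9 total=50
k=8 load=t8/6c comp=t7/3c wait=6 total=56
k=9 load=- comp=t8/5c wait=5 total=61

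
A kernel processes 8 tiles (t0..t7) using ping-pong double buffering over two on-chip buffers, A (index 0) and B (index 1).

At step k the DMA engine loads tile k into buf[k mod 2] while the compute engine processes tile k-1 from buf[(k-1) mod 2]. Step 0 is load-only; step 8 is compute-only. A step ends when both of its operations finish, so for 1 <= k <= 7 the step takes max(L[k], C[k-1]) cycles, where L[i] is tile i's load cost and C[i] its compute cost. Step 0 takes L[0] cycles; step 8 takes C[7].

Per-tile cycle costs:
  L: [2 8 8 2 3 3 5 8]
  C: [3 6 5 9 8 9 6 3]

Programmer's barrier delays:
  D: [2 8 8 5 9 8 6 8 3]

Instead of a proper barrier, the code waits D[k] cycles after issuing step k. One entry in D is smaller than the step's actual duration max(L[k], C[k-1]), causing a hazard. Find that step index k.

[0] required=L[0]=2=2 vs D=2 ok
[1] required=max(L[1]=8,C[0]=3)=8 vs D=8 ok
[2] required=max(L[2]=8,C[1]=6)=8 vs D=8 ok
[3] required=max(L[3]=2,C[2]=5)=5 vs D=5 ok
[4] required=max(L[4]=3,C[3]=9)=9 vs D=9 ok
[5] required=max(L[5]=3,C[4]=8)=8 vs D=8 ok
[6] required=max(L[6]=5,C[5]=9)=9 vs D=6 SHORT
[7] required=max(L[7]=8,C[6]=6)=8 vs D=8 ok
[8] required=C[7]=3=3 vs D=3 ok

hazard at step 6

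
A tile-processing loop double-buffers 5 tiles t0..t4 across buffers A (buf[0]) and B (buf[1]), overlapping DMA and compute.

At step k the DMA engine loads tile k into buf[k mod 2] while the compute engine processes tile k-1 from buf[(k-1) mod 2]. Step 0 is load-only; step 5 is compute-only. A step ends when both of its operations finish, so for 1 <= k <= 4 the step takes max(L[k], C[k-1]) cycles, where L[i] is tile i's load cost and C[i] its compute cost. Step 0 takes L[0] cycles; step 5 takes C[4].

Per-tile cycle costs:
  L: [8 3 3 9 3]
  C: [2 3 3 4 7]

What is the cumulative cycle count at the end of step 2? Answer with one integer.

step 0: L[0]=8 → dur=8, Σ=8 | A=load:t0 B=idle [load-only]
step 1: L[1]=3 C[0]=2 → dur=3, Σ=11 | A=compute:t0 B=load:t1 [load-bound]
step 2: L[2]=3 C[1]=3 → dur=3, Σ=14 | A=load:t2 B=compute:t1 [tied]
step 3: L[3]=9 C[2]=3 → dur=9, Σ=23 | A=compute:t2 B=load:t3 [load-bound]
step 4: L[4]=3 C[3]=4 → dur=4, Σ=27 | A=load:t4 B=compute:t3 [compute-bound]
step 5: C[4]=7 → dur=7, Σ=34 | A=compute:t4 B=idle [compute-only]

end_cycle[2] = 14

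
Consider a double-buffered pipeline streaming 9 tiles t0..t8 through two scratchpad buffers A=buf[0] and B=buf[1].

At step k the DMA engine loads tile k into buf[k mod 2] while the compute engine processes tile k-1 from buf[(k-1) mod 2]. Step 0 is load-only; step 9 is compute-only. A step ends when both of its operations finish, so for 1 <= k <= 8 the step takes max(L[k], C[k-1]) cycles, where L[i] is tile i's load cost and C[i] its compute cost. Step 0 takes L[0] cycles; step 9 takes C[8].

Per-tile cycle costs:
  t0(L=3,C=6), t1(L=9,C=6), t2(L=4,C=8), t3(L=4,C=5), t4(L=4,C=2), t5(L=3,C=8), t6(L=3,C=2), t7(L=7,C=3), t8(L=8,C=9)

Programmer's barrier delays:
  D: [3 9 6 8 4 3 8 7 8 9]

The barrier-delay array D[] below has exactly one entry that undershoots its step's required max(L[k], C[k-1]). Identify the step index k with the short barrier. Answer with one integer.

[0] required=L[0]=3=3 vs D=3 ok
[1] required=max(L[1]=9,C[0]=6)=9 vs D=9 ok
[2] required=max(L[2]=4,C[1]=6)=6 vs D=6 ok
[3] required=max(L[3]=4,C[2]=8)=8 vs D=8 ok
[4] required=max(L[4]=4,C[3]=5)=5 vs D=4 SHORT
[5] required=max(L[5]=3,C[4]=2)=3 vs D=3 ok
[6] required=max(L[6]=3,C[5]=8)=8 vs D=8 ok
[7] required=max(L[7]=7,C[6]=2)=7 vs D=7 ok
[8] required=max(L[8]=8,C[7]=3)=8 vs D=8 ok
[9] required=C[8]=9=9 vs D=9 ok

hazard at step 4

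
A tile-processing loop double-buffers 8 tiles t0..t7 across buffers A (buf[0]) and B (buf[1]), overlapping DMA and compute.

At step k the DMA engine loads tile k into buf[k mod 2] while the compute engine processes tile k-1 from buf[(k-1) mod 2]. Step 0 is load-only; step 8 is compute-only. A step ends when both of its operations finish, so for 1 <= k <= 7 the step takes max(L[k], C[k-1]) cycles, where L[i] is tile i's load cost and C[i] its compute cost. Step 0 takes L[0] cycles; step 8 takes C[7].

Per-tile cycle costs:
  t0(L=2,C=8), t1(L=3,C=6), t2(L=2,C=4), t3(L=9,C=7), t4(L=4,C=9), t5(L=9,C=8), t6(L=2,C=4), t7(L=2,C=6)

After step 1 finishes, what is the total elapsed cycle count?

end_cycle[1] = 10

  0. 2=2c; end=2; A:t0 B:-
  1. max(3,8)=8c; end=10; A:t0 B:t1
  2. max(2,6)=6c; end=16; A:t2 B:t1
  3. max(9,4)=9c; end=25; A:t2 B:t3
  4. max(4,7)=7c; end=32; A:t4 B:t3
  5. max(9,9)=9c; end=41; A:t4 B:t5
  6. max(2,8)=8c; end=49; A:t6 B:t5
  7. max(2,4)=4c; end=53; A:t6 B:t7
  8. 6=6c; end=59; A:t6 B:t7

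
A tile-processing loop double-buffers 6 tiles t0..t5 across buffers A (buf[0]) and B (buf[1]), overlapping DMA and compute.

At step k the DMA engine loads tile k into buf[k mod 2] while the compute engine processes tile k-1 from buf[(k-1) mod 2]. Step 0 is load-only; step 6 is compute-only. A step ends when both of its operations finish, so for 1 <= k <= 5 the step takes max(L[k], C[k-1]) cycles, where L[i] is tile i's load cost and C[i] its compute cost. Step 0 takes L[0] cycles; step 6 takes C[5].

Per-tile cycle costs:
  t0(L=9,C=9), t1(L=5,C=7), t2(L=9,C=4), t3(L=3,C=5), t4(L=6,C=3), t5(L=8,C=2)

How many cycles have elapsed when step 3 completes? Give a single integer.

end_cycle[3] = 31

[0] DMA t0→A (9c) ∥ CU idle ⇒ 9c, clock 9
[1] DMA t1→B (5c) ∥ CU A:t0 (9c) ⇒ 9c, clock 18
[2] DMA t2→A (9c) ∥ CU B:t1 (7c) ⇒ 9c, clock 27
[3] DMA t3→B (3c) ∥ CU A:t2 (4c) ⇒ 4c, clock 31
[4] DMA t4→A (6c) ∥ CU B:t3 (5c) ⇒ 6c, clock 37
[5] DMA t5→B (8c) ∥ CU A:t4 (3c) ⇒ 8c, clock 45
[6] DMA idle ∥ CU B:t5 (2c) ⇒ 2c, clock 47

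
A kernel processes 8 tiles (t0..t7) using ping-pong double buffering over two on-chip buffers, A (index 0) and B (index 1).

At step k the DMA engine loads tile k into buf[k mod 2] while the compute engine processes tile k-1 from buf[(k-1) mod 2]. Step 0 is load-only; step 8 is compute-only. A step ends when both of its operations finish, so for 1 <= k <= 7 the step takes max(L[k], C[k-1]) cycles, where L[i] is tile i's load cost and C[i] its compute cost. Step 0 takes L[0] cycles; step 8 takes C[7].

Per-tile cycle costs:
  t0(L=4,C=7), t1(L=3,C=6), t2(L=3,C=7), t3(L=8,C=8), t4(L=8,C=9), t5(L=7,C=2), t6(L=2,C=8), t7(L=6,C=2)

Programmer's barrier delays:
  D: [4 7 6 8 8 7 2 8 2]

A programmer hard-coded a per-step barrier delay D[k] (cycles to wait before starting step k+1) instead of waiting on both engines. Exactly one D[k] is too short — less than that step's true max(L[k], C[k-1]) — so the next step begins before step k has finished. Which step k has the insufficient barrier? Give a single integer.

step 0: need L[0]=4 = 4; D[0]=4 ok
step 1: need max(L[1]=3,C[0]=7) = 7; D[1]=7 ok
step 2: need max(L[2]=3,C[1]=6) = 6; D[2]=6 ok
step 3: need max(L[3]=8,C[2]=7) = 8; D[3]=8 ok
step 4: need max(L[4]=8,C[3]=8) = 8; D[4]=8 ok
step 5: need max(L[5]=7,C[4]=9) = 9; D[5]=7 SHORT
step 6: need max(L[6]=2,C[5]=2) = 2; D[6]=2 ok
step 7: need max(L[7]=6,C[6]=8) = 8; D[7]=8 ok
step 8: need C[7]=2 = 2; D[8]=2 ok

hazard at step 5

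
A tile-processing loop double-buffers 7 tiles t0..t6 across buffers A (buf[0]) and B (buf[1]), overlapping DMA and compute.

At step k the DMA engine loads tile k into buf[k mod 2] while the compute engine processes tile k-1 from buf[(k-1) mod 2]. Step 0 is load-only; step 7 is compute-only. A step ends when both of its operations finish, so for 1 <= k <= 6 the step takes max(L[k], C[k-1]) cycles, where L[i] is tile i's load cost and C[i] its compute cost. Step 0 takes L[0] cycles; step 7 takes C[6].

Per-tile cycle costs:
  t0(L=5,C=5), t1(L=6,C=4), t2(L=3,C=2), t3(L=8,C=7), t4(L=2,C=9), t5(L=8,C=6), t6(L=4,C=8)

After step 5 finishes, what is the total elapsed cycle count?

step 0: L[0]=5 → dur=5, Σ=5 | A=load:t0 B=idle [load-only]
step 1: L[1]=6 C[0]=5 → dur=6, Σ=11 | A=compute:t0 B=load:t1 [load-bound]
step 2: L[2]=3 C[1]=4 → dur=4, Σ=15 | A=load:t2 B=compute:t1 [compute-bound]
step 3: L[3]=8 C[2]=2 → dur=8, Σ=23 | A=compute:t2 B=load:t3 [load-bound]
step 4: L[4]=2 C[3]=7 → dur=7, Σ=30 | A=load:t4 B=compute:t3 [compute-bound]
step 5: L[5]=8 C[4]=9 → dur=9, Σ=39 | A=compute:t4 B=load:t5 [compute-bound]
step 6: L[6]=4 C[5]=6 → dur=6, Σ=45 | A=load:t6 B=compute:t5 [compute-bound]
step 7: C[6]=8 → dur=8, Σ=53 | A=compute:t6 B=idle [compute-only]

end_cycle[5] = 39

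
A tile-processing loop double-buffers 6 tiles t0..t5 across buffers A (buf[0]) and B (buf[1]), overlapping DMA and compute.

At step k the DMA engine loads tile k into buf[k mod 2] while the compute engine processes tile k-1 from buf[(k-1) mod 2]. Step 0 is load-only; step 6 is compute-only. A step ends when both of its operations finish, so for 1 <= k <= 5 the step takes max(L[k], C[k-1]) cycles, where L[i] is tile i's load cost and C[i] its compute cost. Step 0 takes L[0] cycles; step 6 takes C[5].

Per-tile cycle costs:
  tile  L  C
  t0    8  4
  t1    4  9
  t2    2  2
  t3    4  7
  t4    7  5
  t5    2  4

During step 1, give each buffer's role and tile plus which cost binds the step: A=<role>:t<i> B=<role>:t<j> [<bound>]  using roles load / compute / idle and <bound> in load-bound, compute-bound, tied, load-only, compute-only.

step 1: A=compute:t0 B=load:t1 [tied]

step 0: L[0]=8 → dur=8, Σ=8 | A=load:t0 B=idle [load-only]
step 1: L[1]=4 C[0]=4 → dur=4, Σ=12 | A=compute:t0 B=load:t1 [tied]
step 2: L[2]=2 C[1]=9 → dur=9, Σ=21 | A=load:t2 B=compute:t1 [compute-bound]
step 3: L[3]=4 C[2]=2 → dur=4, Σ=25 | A=compute:t2 B=load:t3 [load-bound]
step 4: L[4]=7 C[3]=7 → dur=7, Σ=32 | A=load:t4 B=compute:t3 [tied]
step 5: L[5]=2 C[4]=5 → dur=5, Σ=37 | A=compute:t4 B=load:t5 [compute-bound]
step 6: C[5]=4 → dur=4, Σ=41 | A=idle B=compute:t5 [compute-only]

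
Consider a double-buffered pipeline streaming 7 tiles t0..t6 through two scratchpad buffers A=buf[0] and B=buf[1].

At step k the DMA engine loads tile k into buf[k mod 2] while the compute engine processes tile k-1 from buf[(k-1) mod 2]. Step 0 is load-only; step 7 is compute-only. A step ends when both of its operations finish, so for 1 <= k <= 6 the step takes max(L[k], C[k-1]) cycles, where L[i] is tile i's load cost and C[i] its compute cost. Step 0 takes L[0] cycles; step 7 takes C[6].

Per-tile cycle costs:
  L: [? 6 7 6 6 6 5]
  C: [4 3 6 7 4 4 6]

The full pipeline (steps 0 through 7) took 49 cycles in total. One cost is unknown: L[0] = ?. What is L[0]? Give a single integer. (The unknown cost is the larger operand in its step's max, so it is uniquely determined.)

step 0: dur = L[0]=? = L[0]  (unknown; binding)
step 1: dur = max(L[1]=6, C[0]=4) = 6
step 2: dur = max(L[2]=7, C[1]=3) = 7
step 3: dur = max(L[3]=6, C[2]=6) = 6
step 4: dur = max(L[4]=6, C[3]=7) = 7
step 5: dur = max(L[5]=6, C[4]=4) = 6
step 6: dur = max(L[6]=5, C[5]=4) = 5
step 7: dur = C[6]=6 = 6
sum of known step durations = 43
dur[0] = total - known = 49 - 43 = 6
L[0] is the binding max in step 0, so L[0] = dur[0] = 6

L[0] = 6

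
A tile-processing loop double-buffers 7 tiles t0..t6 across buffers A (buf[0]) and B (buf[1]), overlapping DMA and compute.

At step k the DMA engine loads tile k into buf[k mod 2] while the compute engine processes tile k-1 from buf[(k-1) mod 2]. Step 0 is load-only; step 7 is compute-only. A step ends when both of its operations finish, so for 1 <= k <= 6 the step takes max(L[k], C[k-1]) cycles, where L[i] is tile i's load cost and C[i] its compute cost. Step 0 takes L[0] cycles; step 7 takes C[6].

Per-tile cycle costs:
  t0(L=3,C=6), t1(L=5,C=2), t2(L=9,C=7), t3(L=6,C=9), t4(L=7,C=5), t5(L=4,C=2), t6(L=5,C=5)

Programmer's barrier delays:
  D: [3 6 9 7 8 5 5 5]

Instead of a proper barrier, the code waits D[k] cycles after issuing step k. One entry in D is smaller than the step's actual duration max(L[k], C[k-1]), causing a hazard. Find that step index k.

hazard at step 4

step 0: need L[0]=3 = 3; D[0]=3 ok
step 1: need max(L[1]=5,C[0]=6) = 6; D[1]=6 ok
step 2: need max(L[2]=9,C[1]=2) = 9; D[2]=9 ok
step 3: need max(L[3]=6,C[2]=7) = 7; D[3]=7 ok
step 4: need max(L[4]=7,C[3]=9) = 9; D[4]=8 SHORT
step 5: need max(L[5]=4,C[4]=5) = 5; D[5]=5 ok
step 6: need max(L[6]=5,C[5]=2) = 5; D[6]=5 ok
step 7: need C[6]=5 = 5; D[7]=5 ok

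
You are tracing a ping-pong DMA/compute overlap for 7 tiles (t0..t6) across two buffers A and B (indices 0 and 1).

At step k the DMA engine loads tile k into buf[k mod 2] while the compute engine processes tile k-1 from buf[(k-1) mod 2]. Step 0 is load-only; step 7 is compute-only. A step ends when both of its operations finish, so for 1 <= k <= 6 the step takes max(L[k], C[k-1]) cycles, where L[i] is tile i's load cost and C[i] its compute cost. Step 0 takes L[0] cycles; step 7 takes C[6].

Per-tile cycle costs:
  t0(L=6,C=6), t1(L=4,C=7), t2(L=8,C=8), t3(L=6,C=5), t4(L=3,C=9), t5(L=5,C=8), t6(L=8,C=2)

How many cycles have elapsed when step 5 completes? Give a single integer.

end_cycle[5] = 42

[0] DMA t0→A (6c) ∥ CU idle ⇒ 6c, clock 6
[1] DMA t1→B (4c) ∥ CU A:t0 (6c) ⇒ 6c, clock 12
[2] DMA t2→A (8c) ∥ CU B:t1 (7c) ⇒ 8c, clock 20
[3] DMA t3→B (6c) ∥ CU A:t2 (8c) ⇒ 8c, clock 28
[4] DMA t4→A (3c) ∥ CU B:t3 (5c) ⇒ 5c, clock 33
[5] DMA t5→B (5c) ∥ CU A:t4 (9c) ⇒ 9c, clock 42
[6] DMA t6→A (8c) ∥ CU B:t5 (8c) ⇒ 8c, clock 50
[7] DMA idle ∥ CU A:t6 (2c) ⇒ 2c, clock 52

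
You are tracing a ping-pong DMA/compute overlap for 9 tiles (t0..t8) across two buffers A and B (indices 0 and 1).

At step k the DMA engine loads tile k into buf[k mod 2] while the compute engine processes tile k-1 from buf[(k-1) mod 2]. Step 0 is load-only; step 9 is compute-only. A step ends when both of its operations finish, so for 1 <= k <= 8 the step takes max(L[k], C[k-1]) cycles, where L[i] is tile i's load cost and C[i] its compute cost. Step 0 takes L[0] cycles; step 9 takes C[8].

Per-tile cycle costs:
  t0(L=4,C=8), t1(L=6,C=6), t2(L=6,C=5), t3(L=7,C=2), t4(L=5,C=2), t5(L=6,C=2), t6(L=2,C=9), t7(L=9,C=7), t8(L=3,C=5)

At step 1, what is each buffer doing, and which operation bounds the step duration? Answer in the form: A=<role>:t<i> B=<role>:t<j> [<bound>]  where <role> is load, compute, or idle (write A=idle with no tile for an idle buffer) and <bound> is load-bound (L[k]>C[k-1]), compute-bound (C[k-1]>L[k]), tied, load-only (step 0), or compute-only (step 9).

step 1: A=compute:t0 B=load:t1 [compute-bound]

  0. 4=4c; end=4; A:t0 B:-
  1. max(6,8)=8c; end=12; A:t0 B:t1
  2. max(6,6)=6c; end=18; A:t2 B:t1
  3. max(7,5)=7c; end=25; A:t2 B:t3
  4. max(5,2)=5c; end=30; A:t4 B:t3
  5. max(6,2)=6c; end=36; A:t4 B:t5
  6. max(2,2)=2c; end=38; A:t6 B:t5
  7. max(9,9)=9c; end=47; A:t6 B:t7
  8. max(3,7)=7c; end=54; A:t8 B:t7
  9. 5=5c; end=59; A:t8 B:t7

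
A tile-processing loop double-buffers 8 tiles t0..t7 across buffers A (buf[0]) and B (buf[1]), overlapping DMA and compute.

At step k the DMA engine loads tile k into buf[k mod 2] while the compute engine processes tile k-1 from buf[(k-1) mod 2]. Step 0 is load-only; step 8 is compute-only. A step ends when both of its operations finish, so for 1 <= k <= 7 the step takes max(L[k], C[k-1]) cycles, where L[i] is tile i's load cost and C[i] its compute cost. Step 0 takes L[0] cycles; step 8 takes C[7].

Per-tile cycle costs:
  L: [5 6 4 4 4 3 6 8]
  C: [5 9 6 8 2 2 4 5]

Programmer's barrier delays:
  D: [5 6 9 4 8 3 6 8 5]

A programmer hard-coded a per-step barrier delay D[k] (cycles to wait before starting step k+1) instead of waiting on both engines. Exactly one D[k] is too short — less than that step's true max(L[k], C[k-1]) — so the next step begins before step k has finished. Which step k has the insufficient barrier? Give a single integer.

k=0 barrier L[0]=5→5c, D[0]=5 ok
k=1 barrier max(L[1]=6,C[0]=5)→6c, D[1]=6 ok
k=2 barrier max(L[2]=4,C[1]=9)→9c, D[2]=9 ok
k=3 barrier max(L[3]=4,C[2]=6)→6c, D[3]=4 SHORT
k=4 barrier max(L[4]=4,C[3]=8)→8c, D[4]=8 ok
k=5 barrier max(L[5]=3,C[4]=2)→3c, D[5]=3 ok
k=6 barrier max(L[6]=6,C[5]=2)→6c, D[6]=6 ok
k=7 barrier max(L[7]=8,C[6]=4)→8c, D[7]=8 ok
k=8 barrier C[7]=5→5c, D[8]=5 ok

hazard at step 3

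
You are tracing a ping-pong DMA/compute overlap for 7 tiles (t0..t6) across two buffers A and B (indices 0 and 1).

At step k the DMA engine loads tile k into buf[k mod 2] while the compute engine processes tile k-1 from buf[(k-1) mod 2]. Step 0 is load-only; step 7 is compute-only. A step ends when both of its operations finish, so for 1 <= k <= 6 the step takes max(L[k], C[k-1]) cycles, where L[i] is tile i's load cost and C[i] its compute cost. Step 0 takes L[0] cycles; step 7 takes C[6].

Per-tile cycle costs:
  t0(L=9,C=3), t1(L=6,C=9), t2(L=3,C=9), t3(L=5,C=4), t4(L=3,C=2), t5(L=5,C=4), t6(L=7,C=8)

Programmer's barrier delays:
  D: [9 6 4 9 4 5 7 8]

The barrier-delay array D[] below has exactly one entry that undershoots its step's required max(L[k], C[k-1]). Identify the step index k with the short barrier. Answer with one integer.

k=0 barrier L[0]=9→9c, D[0]=9 ok
k=1 barrier max(L[1]=6,C[0]=3)→6c, D[1]=6 ok
k=2 barrier max(L[2]=3,C[1]=9)→9c, D[2]=4 SHORT
k=3 barrier max(L[3]=5,C[2]=9)→9c, D[3]=9 ok
k=4 barrier max(L[4]=3,C[3]=4)→4c, D[4]=4 ok
k=5 barrier max(L[5]=5,C[4]=2)→5c, D[5]=5 ok
k=6 barrier max(L[6]=7,C[5]=4)→7c, D[6]=7 ok
k=7 barrier C[6]=8→8c, D[7]=8 ok

hazard at step 2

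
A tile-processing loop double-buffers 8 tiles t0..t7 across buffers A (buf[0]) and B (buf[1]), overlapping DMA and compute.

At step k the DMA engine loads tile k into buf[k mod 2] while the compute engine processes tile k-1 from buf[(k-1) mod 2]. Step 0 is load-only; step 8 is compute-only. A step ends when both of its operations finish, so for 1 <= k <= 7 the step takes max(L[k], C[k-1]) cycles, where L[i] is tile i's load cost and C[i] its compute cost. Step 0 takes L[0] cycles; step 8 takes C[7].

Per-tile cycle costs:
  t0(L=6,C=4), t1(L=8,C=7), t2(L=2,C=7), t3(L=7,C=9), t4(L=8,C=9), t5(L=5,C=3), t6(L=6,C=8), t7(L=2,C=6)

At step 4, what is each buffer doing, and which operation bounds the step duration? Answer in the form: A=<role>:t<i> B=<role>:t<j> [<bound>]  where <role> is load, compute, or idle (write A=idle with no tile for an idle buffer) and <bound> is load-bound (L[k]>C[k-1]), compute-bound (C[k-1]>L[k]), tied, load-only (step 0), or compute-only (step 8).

step 4: A=load:t4 B=compute:t3 [compute-bound]

[0] DMA t0→A (6c) ∥ CU idle ⇒ 6c, clock 6
[1] DMA t1→B (8c) ∥ CU A:t0 (4c) ⇒ 8c, clock 14
[2] DMA t2→A (2c) ∥ CU B:t1 (7c) ⇒ 7c, clock 21
[3] DMA t3→B (7c) ∥ CU A:t2 (7c) ⇒ 7c, clock 28
[4] DMA t4→A (8c) ∥ CU B:t3 (9c) ⇒ 9c, clock 37
[5] DMA t5→B (5c) ∥ CU A:t4 (9c) ⇒ 9c, clock 46
[6] DMA t6→A (6c) ∥ CU B:t5 (3c) ⇒ 6c, clock 52
[7] DMA t7→B (2c) ∥ CU A:t6 (8c) ⇒ 8c, clock 60
[8] DMA idle ∥ CU B:t7 (6c) ⇒ 6c, clock 66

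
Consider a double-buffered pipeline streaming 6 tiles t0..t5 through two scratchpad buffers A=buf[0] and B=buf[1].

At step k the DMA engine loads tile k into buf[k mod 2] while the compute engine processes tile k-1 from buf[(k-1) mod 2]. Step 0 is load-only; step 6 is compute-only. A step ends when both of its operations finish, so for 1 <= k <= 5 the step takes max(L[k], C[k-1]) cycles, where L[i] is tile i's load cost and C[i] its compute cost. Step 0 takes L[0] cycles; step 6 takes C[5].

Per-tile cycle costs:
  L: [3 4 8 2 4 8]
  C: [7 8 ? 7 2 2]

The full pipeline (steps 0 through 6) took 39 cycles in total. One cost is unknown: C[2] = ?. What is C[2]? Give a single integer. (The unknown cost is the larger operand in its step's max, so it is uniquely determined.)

C[2] = 4

step 0 | dur = L[0]=3 = 3
step 1 | dur = max(L[1]=4, C[0]=7) = 7
step 2 | dur = max(L[2]=8, C[1]=8) = 8
step 3 | dur = max(L[3]=2, C[2]=?) = C[2]  (unknown; binding)
step 4 | dur = max(L[4]=4, C[3]=7) = 7
step 5 | dur = max(L[5]=8, C[4]=2) = 8
step 6 | dur = C[5]=2 = 2
sum of known step durations = 35
dur[3] = total - known = 39 - 35 = 4
C[2] is the binding max in step 3, so C[2] = dur[3] = 4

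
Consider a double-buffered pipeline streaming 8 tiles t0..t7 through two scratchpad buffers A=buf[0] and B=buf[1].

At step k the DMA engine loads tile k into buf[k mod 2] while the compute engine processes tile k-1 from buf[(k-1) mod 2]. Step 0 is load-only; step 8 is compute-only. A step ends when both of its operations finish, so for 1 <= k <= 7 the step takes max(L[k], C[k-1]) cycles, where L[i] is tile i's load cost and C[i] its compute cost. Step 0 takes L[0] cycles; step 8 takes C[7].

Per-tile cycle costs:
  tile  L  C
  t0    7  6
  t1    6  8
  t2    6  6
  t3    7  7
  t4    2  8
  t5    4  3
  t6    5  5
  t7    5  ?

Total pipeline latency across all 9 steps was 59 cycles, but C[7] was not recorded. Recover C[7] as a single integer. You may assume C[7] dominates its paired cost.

C[7] = 6

step 0 = dur = L[0]=7 = 7
step 1 = dur = max(L[1]=6, C[0]=6) = 6
step 2 = dur = max(L[2]=6, C[1]=8) = 8
step 3 = dur = max(L[3]=7, C[2]=6) = 7
step 4 = dur = max(L[4]=2, C[3]=7) = 7
step 5 = dur = max(L[5]=4, C[4]=8) = 8
step 6 = dur = max(L[6]=5, C[5]=3) = 5
step 7 = dur = max(L[7]=5, C[6]=5) = 5
step 8 = dur = C[7]=? = C[7]  (unknown; binding)
sum of known step durations = 53
dur[8] = total - known = 59 - 53 = 6
C[7] is the binding max in step 8, so C[7] = dur[8] = 6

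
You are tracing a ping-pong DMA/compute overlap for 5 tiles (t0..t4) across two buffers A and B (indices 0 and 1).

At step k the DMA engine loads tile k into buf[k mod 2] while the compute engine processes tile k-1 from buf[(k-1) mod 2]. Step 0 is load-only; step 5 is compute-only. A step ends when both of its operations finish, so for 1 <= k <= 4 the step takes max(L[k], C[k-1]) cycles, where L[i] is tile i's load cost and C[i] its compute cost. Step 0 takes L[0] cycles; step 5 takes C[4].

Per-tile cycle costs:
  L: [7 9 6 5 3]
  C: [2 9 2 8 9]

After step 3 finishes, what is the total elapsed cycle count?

step 0: L[0]=7 → dur=7, Σ=7 | A=load:t0 B=idle [load-only]
step 1: L[1]=9 C[0]=2 → dur=9, Σ=16 | A=compute:t0 B=load:t1 [load-bound]
step 2: L[2]=6 C[1]=9 → dur=9, Σ=25 | A=load:t2 B=compute:t1 [compute-bound]
step 3: L[3]=5 C[2]=2 → dur=5, Σ=30 | A=compute:t2 B=load:t3 [load-bound]
step 4: L[4]=3 C[3]=8 → dur=8, Σ=38 | A=load:t4 B=compute:t3 [compute-bound]
step 5: C[4]=9 → dur=9, Σ=47 | A=compute:t4 B=idle [compute-only]

end_cycle[3] = 30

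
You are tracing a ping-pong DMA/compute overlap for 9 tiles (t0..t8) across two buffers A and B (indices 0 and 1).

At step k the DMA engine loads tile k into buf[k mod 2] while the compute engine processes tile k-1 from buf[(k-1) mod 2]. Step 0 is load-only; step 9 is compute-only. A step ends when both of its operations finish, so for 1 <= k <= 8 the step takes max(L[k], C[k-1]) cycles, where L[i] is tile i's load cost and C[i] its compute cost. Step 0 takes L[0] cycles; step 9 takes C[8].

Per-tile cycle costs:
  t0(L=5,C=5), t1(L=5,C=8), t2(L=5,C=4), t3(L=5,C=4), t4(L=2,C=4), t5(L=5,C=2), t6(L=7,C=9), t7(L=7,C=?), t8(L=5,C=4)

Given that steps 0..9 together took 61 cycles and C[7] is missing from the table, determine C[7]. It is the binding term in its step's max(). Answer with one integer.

step 0: dur = L[0]=5 = 5
step 1: dur = max(L[1]=5, C[0]=5) = 5
step 2: dur = max(L[2]=5, C[1]=8) = 8
step 3: dur = max(L[3]=5, C[2]=4) = 5
step 4: dur = max(L[4]=2, C[3]=4) = 4
step 5: dur = max(L[5]=5, C[4]=4) = 5
step 6: dur = max(L[6]=7, C[5]=2) = 7
step 7: dur = max(L[7]=7, C[6]=9) = 9
step 8: dur = max(L[8]=5, C[7]=?) = C[7]  (unknown; binding)
step 9: dur = C[8]=4 = 4
sum of known step durations = 52
dur[8] = total - known = 61 - 52 = 9
C[7] is the binding max in step 8, so C[7] = dur[8] = 9

C[7] = 9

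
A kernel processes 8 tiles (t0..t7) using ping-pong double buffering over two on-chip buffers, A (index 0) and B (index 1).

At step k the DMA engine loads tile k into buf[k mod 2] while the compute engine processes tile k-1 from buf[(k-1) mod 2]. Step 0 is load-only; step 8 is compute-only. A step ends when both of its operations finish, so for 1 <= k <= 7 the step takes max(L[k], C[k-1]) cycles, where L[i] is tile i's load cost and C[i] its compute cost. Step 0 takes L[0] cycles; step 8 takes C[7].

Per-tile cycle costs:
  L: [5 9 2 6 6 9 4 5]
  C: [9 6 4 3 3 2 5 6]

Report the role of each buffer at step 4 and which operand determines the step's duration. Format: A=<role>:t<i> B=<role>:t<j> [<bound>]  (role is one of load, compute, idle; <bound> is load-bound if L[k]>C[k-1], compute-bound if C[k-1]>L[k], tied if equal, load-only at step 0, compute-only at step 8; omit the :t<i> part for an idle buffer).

[0] DMA t0→A (5c) ∥ CU idle ⇒ 5c, clock 5
[1] DMA t1→B (9c) ∥ CU A:t0 (9c) ⇒ 9c, clock 14
[2] DMA t2→A (2c) ∥ CU B:t1 (6c) ⇒ 6c, clock 20
[3] DMA t3→B (6c) ∥ CU A:t2 (4c) ⇒ 6c, clock 26
[4] DMA t4→A (6c) ∥ CU B:t3 (3c) ⇒ 6c, clock 32
[5] DMA t5→B (9c) ∥ CU A:t4 (3c) ⇒ 9c, clock 41
[6] DMA t6→A (4c) ∥ CU B:t5 (2c) ⇒ 4c, clock 45
[7] DMA t7→B (5c) ∥ CU A:t6 (5c) ⇒ 5c, clock 50
[8] DMA idle ∥ CU B:t7 (6c) ⇒ 6c, clock 56

step 4: A=load:t4 B=compute:t3 [load-bound]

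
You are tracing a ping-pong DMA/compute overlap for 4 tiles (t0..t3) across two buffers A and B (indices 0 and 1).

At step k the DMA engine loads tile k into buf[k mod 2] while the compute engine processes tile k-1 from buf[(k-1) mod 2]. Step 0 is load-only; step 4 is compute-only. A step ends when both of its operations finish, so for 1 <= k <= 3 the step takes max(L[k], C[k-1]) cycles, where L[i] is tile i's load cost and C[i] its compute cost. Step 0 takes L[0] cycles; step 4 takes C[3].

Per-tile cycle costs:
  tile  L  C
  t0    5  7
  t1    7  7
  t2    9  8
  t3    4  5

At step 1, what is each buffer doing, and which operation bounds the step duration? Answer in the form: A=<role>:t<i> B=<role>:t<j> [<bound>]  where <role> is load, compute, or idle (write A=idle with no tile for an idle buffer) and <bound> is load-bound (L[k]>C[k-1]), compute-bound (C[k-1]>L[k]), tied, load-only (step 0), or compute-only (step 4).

k=0 load=t0/5c comp=- wait=5 total=5
k=1 load=t1/7c comp=t0/7c wait=7 total=12
k=2 load=t2/9c comp=t1/7c wait=9 total=21
k=3 load=t3/4c comp=t2/8c wait=8 total=29
k=4 load=- comp=t3/5c wait=5 total=34

step 1: A=compute:t0 B=load:t1 [tied]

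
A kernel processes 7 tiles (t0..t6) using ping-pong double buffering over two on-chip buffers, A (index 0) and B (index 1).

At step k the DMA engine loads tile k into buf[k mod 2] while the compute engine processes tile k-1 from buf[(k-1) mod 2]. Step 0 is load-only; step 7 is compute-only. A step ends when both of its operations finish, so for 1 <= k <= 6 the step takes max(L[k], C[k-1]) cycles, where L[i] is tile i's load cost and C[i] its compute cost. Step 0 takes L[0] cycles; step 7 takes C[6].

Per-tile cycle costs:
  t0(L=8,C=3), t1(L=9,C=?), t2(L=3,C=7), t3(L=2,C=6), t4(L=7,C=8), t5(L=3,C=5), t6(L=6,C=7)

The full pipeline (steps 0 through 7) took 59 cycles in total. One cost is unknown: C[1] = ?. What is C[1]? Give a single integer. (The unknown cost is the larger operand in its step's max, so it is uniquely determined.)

step 0 → dur = L[0]=8 = 8
step 1 → dur = max(L[1]=9, C[0]=3) = 9
step 2 → dur = max(L[2]=3, C[1]=?) = C[1]  (unknown; binding)
step 3 → dur = max(L[3]=2, C[2]=7) = 7
step 4 → dur = max(L[4]=7, C[3]=6) = 7
step 5 → dur = max(L[5]=3, C[4]=8) = 8
step 6 → dur = max(L[6]=6, C[5]=5) = 6
step 7 → dur = C[6]=7 = 7
sum of known step durations = 52
dur[2] = total - known = 59 - 52 = 7
C[1] is the binding max in step 2, so C[1] = dur[2] = 7

C[1] = 7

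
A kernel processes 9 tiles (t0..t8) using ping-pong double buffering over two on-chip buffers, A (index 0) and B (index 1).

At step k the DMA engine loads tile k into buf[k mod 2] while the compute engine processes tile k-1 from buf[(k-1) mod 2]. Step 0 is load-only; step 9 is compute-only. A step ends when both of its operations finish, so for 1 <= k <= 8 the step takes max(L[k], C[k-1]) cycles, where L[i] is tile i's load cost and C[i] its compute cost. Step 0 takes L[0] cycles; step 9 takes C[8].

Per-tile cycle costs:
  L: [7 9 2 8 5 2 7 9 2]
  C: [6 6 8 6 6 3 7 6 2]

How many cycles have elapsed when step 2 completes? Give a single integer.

k=0 load=t0/7c comp=- wait=7 total=7
k=1 load=t1/9c comp=t0/6c wait=9 total=16
k=2 load=t2/2c comp=t1/6c wait=6 total=22
k=3 load=t3/8c comp=t2/8c wait=8 total=30
k=4 load=t4/5c comp=t3/6c wait=6 total=36
k=5 load=t5/2c comp=t4/6c wait=6 total=42
k=6 load=t6/7c comp=t5/3c wait=7 total=49
k=7 load=t7/9c comp=t6/7c wait=9 total=58
k=8 load=t8/2c comp=t7/6c wait=6 total=64
k=9 load=- comp=t8/2c wait=2 total=66

end_cycle[2] = 22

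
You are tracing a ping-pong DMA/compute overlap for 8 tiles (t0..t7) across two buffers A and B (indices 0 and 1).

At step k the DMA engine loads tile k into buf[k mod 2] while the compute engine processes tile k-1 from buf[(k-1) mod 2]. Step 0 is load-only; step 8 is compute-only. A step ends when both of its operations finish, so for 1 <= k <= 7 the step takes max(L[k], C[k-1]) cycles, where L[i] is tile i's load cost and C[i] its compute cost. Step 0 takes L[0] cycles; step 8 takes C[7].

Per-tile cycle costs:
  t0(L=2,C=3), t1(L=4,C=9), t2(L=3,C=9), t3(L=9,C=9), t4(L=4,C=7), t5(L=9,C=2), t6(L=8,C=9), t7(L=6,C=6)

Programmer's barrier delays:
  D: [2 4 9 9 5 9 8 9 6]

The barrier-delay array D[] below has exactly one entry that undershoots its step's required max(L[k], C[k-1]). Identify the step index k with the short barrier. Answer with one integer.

hazard at step 4

step 0: need L[0]=2 = 2; D[0]=2 ok
step 1: need max(L[1]=4,C[0]=3) = 4; D[1]=4 ok
step 2: need max(L[2]=3,C[1]=9) = 9; D[2]=9 ok
step 3: need max(L[3]=9,C[2]=9) = 9; D[3]=9 ok
step 4: need max(L[4]=4,C[3]=9) = 9; D[4]=5 SHORT
step 5: need max(L[5]=9,C[4]=7) = 9; D[5]=9 ok
step 6: need max(L[6]=8,C[5]=2) = 8; D[6]=8 ok
step 7: need max(L[7]=6,C[6]=9) = 9; D[7]=9 ok
step 8: need C[7]=6 = 6; D[8]=6 ok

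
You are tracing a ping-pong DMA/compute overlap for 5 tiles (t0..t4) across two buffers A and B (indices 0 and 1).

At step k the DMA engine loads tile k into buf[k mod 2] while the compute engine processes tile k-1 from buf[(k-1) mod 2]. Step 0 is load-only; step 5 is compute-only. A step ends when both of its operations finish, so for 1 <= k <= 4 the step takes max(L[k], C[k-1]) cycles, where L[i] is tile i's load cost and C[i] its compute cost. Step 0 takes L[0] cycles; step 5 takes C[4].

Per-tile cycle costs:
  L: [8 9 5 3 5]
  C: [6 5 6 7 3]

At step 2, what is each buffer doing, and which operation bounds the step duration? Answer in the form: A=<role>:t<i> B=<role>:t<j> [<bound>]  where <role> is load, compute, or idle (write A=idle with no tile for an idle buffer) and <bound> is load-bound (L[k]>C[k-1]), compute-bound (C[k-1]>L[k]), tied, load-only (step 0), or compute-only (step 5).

step 2: A=load:t2 B=compute:t1 [tied]

k=0 load=t0/8c comp=- wait=8 total=8
k=1 load=t1/9c comp=t0/6c wait=9 total=17
k=2 load=t2/5c comp=t1/5c wait=5 total=22
k=3 load=t3/3c comp=t2/6c wait=6 total=28
k=4 load=t4/5c comp=t3/7c wait=7 total=35
k=5 load=- comp=t4/3c wait=3 total=38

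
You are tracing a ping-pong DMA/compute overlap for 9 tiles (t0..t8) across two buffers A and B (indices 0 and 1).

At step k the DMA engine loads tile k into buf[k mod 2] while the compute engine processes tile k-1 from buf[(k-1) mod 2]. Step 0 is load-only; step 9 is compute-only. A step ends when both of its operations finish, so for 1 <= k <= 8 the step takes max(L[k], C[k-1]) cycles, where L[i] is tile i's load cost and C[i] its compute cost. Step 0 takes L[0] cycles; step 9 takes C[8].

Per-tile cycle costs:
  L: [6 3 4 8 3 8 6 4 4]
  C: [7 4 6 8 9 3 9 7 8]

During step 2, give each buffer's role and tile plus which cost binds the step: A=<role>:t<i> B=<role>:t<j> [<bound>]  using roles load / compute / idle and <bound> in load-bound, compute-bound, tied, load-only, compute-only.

step 0: L[0]=6 → dur=6, Σ=6 | A=load:t0 B=idle [load-only]
step 1: L[1]=3 C[0]=7 → dur=7, Σ=13 | A=compute:t0 B=load:t1 [compute-bound]
step 2: L[2]=4 C[1]=4 → dur=4, Σ=17 | A=load:t2 B=compute:t1 [tied]
step 3: L[3]=8 C[2]=6 → dur=8, Σ=25 | A=compute:t2 B=load:t3 [load-bound]
step 4: L[4]=3 C[3]=8 → dur=8, Σ=33 | A=load:t4 B=compute:t3 [compute-bound]
step 5: L[5]=8 C[4]=9 → dur=9, Σ=42 | A=compute:t4 B=load:t5 [compute-bound]
step 6: L[6]=6 C[5]=3 → dur=6, Σ=48 | A=load:t6 B=compute:t5 [load-bound]
step 7: L[7]=4 C[6]=9 → dur=9, Σ=57 | A=compute:t6 B=load:t7 [compute-bound]
step 8: L[8]=4 C[7]=7 → dur=7, Σ=64 | A=load:t8 B=compute:t7 [compute-bound]
step 9: C[8]=8 → dur=8, Σ=72 | A=compute:t8 B=idle [compute-only]

step 2: A=load:t2 B=compute:t1 [tied]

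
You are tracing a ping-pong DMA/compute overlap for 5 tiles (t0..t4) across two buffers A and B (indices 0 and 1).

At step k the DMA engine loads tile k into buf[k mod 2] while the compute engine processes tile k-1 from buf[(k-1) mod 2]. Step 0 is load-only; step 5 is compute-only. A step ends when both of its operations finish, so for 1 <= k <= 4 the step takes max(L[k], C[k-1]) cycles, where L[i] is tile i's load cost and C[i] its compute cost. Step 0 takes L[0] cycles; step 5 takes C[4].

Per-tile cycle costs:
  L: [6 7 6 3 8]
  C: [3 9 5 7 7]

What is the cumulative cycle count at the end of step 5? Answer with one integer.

end_cycle[5] = 42

  0. 6=6c; end=6; A:t0 B:-
  1. max(7,3)=7c; end=13; A:t0 B:t1
  2. max(6,9)=9c; end=22; A:t2 B:t1
  3. max(3,5)=5c; end=27; A:t2 B:t3
  4. max(8,7)=8c; end=35; A:t4 B:t3
  5. 7=7c; end=42; A:t4 B:t3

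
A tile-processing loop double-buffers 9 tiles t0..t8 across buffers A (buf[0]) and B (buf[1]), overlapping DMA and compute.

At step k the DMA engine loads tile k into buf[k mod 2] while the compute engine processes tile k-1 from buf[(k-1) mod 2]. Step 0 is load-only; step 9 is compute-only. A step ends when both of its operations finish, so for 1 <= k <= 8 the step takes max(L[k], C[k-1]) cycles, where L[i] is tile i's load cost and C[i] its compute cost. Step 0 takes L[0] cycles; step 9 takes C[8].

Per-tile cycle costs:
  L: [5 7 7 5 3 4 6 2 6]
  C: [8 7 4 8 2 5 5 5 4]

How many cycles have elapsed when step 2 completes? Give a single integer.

end_cycle[2] = 20

step 0: L[0]=5 → dur=5, Σ=5 | A=load:t0 B=idle [load-only]
step 1: L[1]=7 C[0]=8 → dur=8, Σ=13 | A=compute:t0 B=load:t1 [compute-bound]
step 2: L[2]=7 C[1]=7 → dur=7, Σ=20 | A=load:t2 B=compute:t1 [tied]
step 3: L[3]=5 C[2]=4 → dur=5, Σ=25 | A=compute:t2 B=load:t3 [load-bound]
step 4: L[4]=3 C[3]=8 → dur=8, Σ=33 | A=load:t4 B=compute:t3 [compute-bound]
step 5: L[5]=4 C[4]=2 → dur=4, Σ=37 | A=compute:t4 B=load:t5 [load-bound]
step 6: L[6]=6 C[5]=5 → dur=6, Σ=43 | A=load:t6 B=compute:t5 [load-bound]
step 7: L[7]=2 C[6]=5 → dur=5, Σ=48 | A=compute:t6 B=load:t7 [compute-bound]
step 8: L[8]=6 C[7]=5 → dur=6, Σ=54 | A=load:t8 B=compute:t7 [load-bound]
step 9: C[8]=4 → dur=4, Σ=58 | A=compute:t8 B=idle [compute-only]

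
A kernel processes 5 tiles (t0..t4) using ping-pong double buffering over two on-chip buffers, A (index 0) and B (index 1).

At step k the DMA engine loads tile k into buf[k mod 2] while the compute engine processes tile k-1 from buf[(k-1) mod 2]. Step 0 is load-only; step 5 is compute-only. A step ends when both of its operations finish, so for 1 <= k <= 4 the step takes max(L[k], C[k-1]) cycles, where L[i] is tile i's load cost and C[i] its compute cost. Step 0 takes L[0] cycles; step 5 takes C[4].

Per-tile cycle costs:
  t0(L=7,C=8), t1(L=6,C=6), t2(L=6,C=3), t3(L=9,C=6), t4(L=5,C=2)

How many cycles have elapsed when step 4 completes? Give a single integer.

end_cycle[4] = 36

[0] DMA t0→A (7c) ∥ CU idle ⇒ 7c, clock 7
[1] DMA t1→B (6c) ∥ CU A:t0 (8c) ⇒ 8c, clock 15
[2] DMA t2→A (6c) ∥ CU B:t1 (6c) ⇒ 6c, clock 21
[3] DMA t3→B (9c) ∥ CU A:t2 (3c) ⇒ 9c, clock 30
[4] DMA t4→A (5c) ∥ CU B:t3 (6c) ⇒ 6c, clock 36
[5] DMA idle ∥ CU A:t4 (2c) ⇒ 2c, clock 38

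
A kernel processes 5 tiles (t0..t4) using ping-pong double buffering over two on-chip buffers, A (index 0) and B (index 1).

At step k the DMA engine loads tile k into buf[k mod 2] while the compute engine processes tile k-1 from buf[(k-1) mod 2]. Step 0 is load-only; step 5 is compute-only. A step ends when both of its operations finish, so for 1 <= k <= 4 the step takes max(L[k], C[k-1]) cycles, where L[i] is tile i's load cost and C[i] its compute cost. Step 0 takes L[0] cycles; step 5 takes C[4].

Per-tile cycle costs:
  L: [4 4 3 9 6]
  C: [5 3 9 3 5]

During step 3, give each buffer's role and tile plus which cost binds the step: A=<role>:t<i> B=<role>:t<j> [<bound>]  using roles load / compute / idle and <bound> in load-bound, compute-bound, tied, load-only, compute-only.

step 3: A=compute:t2 B=load:t3 [tied]

k=0 load=t0/4c comp=- wait=4 total=4
k=1 load=t1/4c comp=t0/5c wait=5 total=9
k=2 load=t2/3c comp=t1/3c wait=3 total=12
k=3 load=t3/9c comp=t2/9c wait=9 total=21
k=4 load=t4/6c comp=t3/3c wait=6 total=27
k=5 load=- comp=t4/5c wait=5 total=32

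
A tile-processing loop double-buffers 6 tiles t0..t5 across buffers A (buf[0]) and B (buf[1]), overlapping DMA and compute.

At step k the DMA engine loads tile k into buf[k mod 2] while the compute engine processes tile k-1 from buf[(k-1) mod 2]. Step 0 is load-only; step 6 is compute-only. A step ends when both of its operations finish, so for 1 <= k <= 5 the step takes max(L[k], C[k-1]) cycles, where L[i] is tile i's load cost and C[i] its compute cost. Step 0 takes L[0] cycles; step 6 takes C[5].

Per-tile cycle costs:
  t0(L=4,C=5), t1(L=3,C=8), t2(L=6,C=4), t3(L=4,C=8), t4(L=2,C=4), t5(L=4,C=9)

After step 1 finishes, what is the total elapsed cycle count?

step 0: L[0]=4 → dur=4, Σ=4 | A=load:t0 B=idle [load-only]
step 1: L[1]=3 C[0]=5 → dur=5, Σ=9 | A=compute:t0 B=load:t1 [compute-bound]
step 2: L[2]=6 C[1]=8 → dur=8, Σ=17 | A=load:t2 B=compute:t1 [compute-bound]
step 3: L[3]=4 C[2]=4 → dur=4, Σ=21 | A=compute:t2 B=load:t3 [tied]
step 4: L[4]=2 C[3]=8 → dur=8, Σ=29 | A=load:t4 B=compute:t3 [compute-bound]
step 5: L[5]=4 C[4]=4 → dur=4, Σ=33 | A=compute:t4 B=load:t5 [tied]
step 6: C[5]=9 → dur=9, Σ=42 | A=idle B=compute:t5 [compute-only]

end_cycle[1] = 9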